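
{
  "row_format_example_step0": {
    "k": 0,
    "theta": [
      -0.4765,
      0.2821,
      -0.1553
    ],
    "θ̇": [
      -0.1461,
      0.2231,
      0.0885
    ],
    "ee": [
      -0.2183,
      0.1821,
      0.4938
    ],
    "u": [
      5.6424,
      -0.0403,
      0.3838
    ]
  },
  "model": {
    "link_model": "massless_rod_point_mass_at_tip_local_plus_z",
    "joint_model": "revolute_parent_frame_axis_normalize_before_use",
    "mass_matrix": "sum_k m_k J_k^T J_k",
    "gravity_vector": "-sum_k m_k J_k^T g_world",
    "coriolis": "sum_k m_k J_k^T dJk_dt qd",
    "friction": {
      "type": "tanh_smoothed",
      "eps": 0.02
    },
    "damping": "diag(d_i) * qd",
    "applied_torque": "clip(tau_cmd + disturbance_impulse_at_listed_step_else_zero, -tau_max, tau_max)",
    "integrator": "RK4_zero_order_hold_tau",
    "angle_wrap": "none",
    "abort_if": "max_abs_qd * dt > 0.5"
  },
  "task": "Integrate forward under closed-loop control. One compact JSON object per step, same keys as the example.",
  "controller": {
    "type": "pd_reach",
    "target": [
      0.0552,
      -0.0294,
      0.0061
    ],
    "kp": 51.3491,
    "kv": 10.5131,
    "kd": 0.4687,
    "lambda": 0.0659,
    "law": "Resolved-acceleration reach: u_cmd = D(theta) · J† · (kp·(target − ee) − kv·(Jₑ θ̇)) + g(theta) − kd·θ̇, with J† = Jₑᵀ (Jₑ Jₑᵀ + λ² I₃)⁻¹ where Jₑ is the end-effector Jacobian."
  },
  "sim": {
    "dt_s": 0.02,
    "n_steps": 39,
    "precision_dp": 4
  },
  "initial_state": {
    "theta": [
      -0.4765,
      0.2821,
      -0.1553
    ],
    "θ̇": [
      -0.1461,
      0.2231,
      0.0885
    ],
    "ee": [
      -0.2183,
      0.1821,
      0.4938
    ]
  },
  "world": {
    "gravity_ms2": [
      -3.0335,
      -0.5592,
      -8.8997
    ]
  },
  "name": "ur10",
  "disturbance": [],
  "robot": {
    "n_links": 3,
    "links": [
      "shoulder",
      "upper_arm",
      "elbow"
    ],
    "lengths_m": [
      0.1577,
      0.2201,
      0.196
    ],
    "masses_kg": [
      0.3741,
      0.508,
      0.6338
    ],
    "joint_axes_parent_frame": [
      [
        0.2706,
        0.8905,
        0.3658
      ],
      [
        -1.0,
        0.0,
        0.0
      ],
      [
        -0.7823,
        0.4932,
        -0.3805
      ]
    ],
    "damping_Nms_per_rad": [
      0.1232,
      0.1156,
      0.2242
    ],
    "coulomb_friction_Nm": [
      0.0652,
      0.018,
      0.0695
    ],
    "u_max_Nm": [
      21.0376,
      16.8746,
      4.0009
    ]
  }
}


{"k":1,"theta":[-0.4752,0.2929,-0.1664],"\u03b8\u0307":[0.2202,0.7049,-0.7976],"ee":[-0.2178,0.1844,0.4928],"u":[5.0688,-0.2193,0.7419]}
{"k":2,"theta":[-0.4707,0.3033,-0.1695],"\u03b8\u0307":[0.285,0.5003,0.0514],"ee":[-0.2153,0.1869,0.4926],"u":[4.646,-0.227,0.2445]}
{"k":3,"theta":[-0.4623,0.3179,-0.1787],"\u03b8\u0307":[0.5142,0.8389,-0.6291],"ee":[-0.2115,0.1894,0.4928],"u":[4.3105,-0.3424,0.537]}
{"k":4,"theta":[-0.4522,0.3318,-0.1817],"\u03b8\u0307":[0.5415,0.6893,-0.0494],"ee":[-0.2066,0.1921,0.4933],"u":[4.0519,-0.3442,0.2013]}
{"k":5,"theta":[-0.44,0.3478,-0.1871],"\u03b8\u0307":[0.6744,0.8785,-0.4069],"ee":[-0.2009,0.1948,0.4941],"u":[3.8341,-0.4242,0.3477]}
{"k":6,"theta":[-0.4265,0.3639,-0.19],"\u03b8\u0307":[0.6984,0.8067,-0.0929],"ee":[-0.1944,0.1976,0.4949],"u":[3.6616,-0.4416,0.1587]}
{"k":7,"theta":[-0.4117,0.3814,-0.1947],"\u03b8\u0307":[0.7847,0.9331,-0.3218],"ee":[-0.1875,0.2004,0.4957],"u":[3.5103,-0.5065,0.248]}
{"k":8,"theta":[-0.396,0.3992,-0.1978],"\u03b8\u0307":[0.8069,0.9048,-0.1504],"ee":[-0.1802,0.2034,0.4965],"u":[3.3847,-0.5362,0.1365]}
{"k":9,"theta":[-0.3793,0.418,-0.2018],"\u03b8\u0307":[0.859,0.9729,-0.24],"ee":[-0.1726,0.2064,0.4971],"u":[3.2694,-0.5911,0.158]}
{"k":10,"theta":[-0.362,0.4373,-0.2053],"\u03b8\u0307":[0.8797,0.9665,-0.1356],"ee":[-0.1646,0.2096,0.4976],"u":[3.1676,-0.6306,0.0817]}
{"k":11,"theta":[-0.3439,0.4574,-0.2093],"\u03b8\u0307":[0.9276,1.0408,-0.2471],"ee":[-0.1564,0.2128,0.4979],"u":[3.0687,-0.6923,0.1151]}
{"k":12,"theta":[-0.3253,0.4779,-0.2126],"\u03b8\u0307":[0.94,1.0249,-0.1205],"ee":[-0.148,0.2162,0.498],"u":[2.9796,-0.7347,0.0274]}
{"k":13,"theta":[-0.306,0.4993,-0.2166],"\u03b8\u0307":[0.9886,1.1083,-0.2562],"ee":[-0.1395,0.2198,0.4978],"u":[2.8874,-0.804,0.0726]}
{"k":14,"theta":[-0.2863,0.521,-0.2197],"\u03b8\u0307":[0.9953,1.0824,-0.1036],"ee":[-0.1308,0.2234,0.4973],"u":[2.8042,-0.8489,-0.029]}
{"k":15,"theta":[-0.2658,0.5437,-0.2237],"\u03b8\u0307":[1.0476,1.1764,-0.2656],"ee":[-0.1219,0.2272,0.4966],"u":[2.7134,-0.926,0.0286]}
{"k":16,"theta":[-0.2449,0.5666,-0.2267],"\u03b8\u0307":[1.0506,1.1415,-0.089],"ee":[-0.113,0.2311,0.4955],"u":[2.6328,-0.973,-0.0863]}
{"k":17,"theta":[-0.2234,0.5905,-0.2306],"\u03b8\u0307":[1.1072,1.2434,-0.269],"ee":[-0.104,0.2352,0.4941],"u":[2.5407,-1.0568,-0.0206]}
{"k":18,"theta":[-0.2013,0.6147,-0.2334],"\u03b8\u0307":[1.1121,1.2109,-0.0982],"ee":[-0.0949,0.2394,0.4923],"u":[2.4602,-1.1083,-0.1336]}
{"k":19,"theta":[-0.1785,0.6399,-0.2371],"\u03b8\u0307":[1.1661,1.2997,-0.2418],"ee":[-0.0857,0.2437,0.4902],"u":[2.3674,-1.193,-0.0875]}
{"k":20,"theta":[-0.1552,0.6654,-0.2398],"\u03b8\u0307":[1.1748,1.272,-0.0823],"ee":[-0.0766,0.2481,0.4877],"u":[2.2857,-1.2492,-0.1959]}
{"k":21,"theta":[-0.1311,0.6919,-0.2433],"\u03b8\u0307":[1.2339,1.3655,-0.2361],"ee":[-0.0674,0.2526,0.4847],"u":[2.1905,-1.3386,-0.1457]}
{"k":22,"theta":[-0.1065,0.7186,-0.2458],"\u03b8\u0307":[1.2466,1.3412,-0.086],"ee":[-0.0582,0.2573,0.4814],"u":[2.1079,-1.3982,-0.2502]}
{"k":23,"theta":[-0.081,0.7463,-0.2488],"\u03b8\u0307":[1.3044,1.421,-0.2028],"ee":[-0.0492,0.262,0.4776],"u":[2.0124,-1.4868,-0.2196]}
{"k":24,"theta":[-0.0548,0.7743,-0.2511],"\u03b8\u0307":[1.3235,1.4038,-0.071],"ee":[-0.0402,0.2669,0.4734],"u":[1.9286,-1.5504,-0.3157]}
{"k":25,"theta":[-0.0277,0.8032,-0.2538],"\u03b8\u0307":[1.3855,1.4816,-0.182],"ee":[-0.0313,0.2718,0.4688],"u":[1.8321,-1.6404,-0.2886]}
{"k":26,"theta":[0.0001,0.8325,-0.2558],"\u03b8\u0307":[1.4123,1.4727,-0.0732],"ee":[-0.0225,0.2768,0.4637],"u":[1.7478,-1.7071,-0.3734]}
{"k":27,"theta":[0.0289,0.8625,-0.2579],"\u03b8\u0307":[1.4717,1.5312,-0.1348],"ee":[-0.014,0.2818,0.4581],"u":[1.6538,-1.7927,-0.3717]}
{"k":28,"theta":[0.0586,0.893,-0.2595],"\u03b8\u0307":[1.5089,1.5338,-0.0563],"ee":[-0.0056,0.2869,0.4521],"u":[1.569,-1.8627,-0.4412]}
{"k":29,"theta":[0.0894,0.9241,-0.2611],"\u03b8\u0307":[1.571,1.5839,-0.0981],"ee":[0.0025,0.2919,0.4456],"u":[1.4775,-1.9457,-0.4495]}
{"k":30,"theta":[0.1211,0.9558,-0.2622],"\u03b8\u0307":[1.6235,1.6068,-0.0742],"ee":[0.0102,0.297,0.4386],"u":[1.3923,-2.0198,-0.4907]}
{"k":31,"theta":[0.154,0.9879,-0.263],"\u03b8\u0307":[1.6884,1.6485,-0.0995],"ee":[0.0177,0.3021,0.4313],"u":[1.3059,-2.0981,-0.5063]}
{"k":32,"theta":[0.1882,1.0208,-0.2641],"\u03b8\u0307":[1.7603,1.6987,-0.1509],"ee":[0.0247,0.307,0.4235],"u":[1.2208,-2.1751,-0.5077]}
{"k":33,"theta":[0.2235,1.0541,-0.2647],"\u03b8\u0307":[1.8124,1.7021,-0.0873],"ee":[0.0312,0.3119,0.4153],"u":[1.147,-2.2371,-0.5676]}
{"k":34,"theta":[0.2602,1.0879,-0.2651],"\u03b8\u0307":[1.8863,1.7399,-0.1086],"ee":[0.0373,0.3167,0.4067],"u":[1.0693,-2.3079,-0.5837]}
{"k":35,"theta":[0.2981,1.122,-0.265],"\u03b8\u0307":[1.9455,1.7424,-0.045],"ee":[0.0428,0.3214,0.3978],"u":[1.0026,-2.3663,-0.6424]}
{"k":36,"theta":[0.3375,1.1566,-0.2646],"\u03b8\u0307":[2.0251,1.7752,-0.0578],"ee":[0.0477,0.3259,0.3886],"u":[0.9337,-2.4317,-0.6613]}
{"k":37,"theta":[0.3782,1.1915,-0.2637],"\u03b8\u0307":[2.0901,1.7756,0.0043],"ee":[0.052,0.3302,0.3791],"u":[0.8774,-2.4847,-0.7176]}
{"k":38,"theta":[0.4209,1.2274,-0.2641],"\u03b8\u0307":[2.1647,1.7846,0.0439],"ee":[0.0555,0.3343,0.3694],"u":[0.8215,-2.5344,-0.7627]}
{"k":39,"theta":[0.4651,1.2636,-0.264],"\u03b8\u0307":[2.2381,1.7884,0.0924],"ee":[0.0583,0.338,0.3597]}


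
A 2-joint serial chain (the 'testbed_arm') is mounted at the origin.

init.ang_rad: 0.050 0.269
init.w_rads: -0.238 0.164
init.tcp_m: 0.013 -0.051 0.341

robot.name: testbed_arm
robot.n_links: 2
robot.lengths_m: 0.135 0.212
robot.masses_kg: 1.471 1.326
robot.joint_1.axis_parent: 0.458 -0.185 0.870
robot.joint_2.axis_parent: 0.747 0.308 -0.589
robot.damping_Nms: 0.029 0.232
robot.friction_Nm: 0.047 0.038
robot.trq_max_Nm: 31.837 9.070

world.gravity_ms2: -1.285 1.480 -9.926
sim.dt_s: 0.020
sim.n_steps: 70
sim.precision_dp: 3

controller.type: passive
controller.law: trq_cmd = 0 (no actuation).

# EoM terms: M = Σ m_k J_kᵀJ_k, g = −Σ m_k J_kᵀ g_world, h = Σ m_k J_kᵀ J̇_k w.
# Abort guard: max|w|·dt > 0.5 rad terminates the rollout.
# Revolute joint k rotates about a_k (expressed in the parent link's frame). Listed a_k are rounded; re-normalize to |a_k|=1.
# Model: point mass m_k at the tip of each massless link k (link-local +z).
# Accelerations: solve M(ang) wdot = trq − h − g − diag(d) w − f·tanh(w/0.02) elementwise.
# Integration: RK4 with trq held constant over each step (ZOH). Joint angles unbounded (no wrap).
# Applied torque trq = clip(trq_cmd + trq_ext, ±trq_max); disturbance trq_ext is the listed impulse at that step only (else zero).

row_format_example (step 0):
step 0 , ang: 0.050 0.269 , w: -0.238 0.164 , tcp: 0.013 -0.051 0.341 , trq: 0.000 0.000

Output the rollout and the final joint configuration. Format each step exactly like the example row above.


step 1 , ang: 0.045 0.273 , w: -0.305 0.243 , tcp: 0.013 -0.051 0.341 , trq: 0.000 0.000
step 2 , ang: 0.038 0.279 , w: -0.360 0.307 , tcp: 0.014 -0.051 0.341 , trq: 0.000 0.000
step 3 , ang: 0.030 0.285 , w: -0.409 0.362 , tcp: 0.014 -0.050 0.341 , trq: 0.000 0.000
step 4 , ang: 0.022 0.293 , w: -0.458 0.415 , tcp: 0.014 -0.050 0.341 , trq: 0.000 0.000
step 5 , ang: 0.012 0.302 , w: -0.508 0.467 , tcp: 0.015 -0.051 0.341 , trq: 0.000 0.000
step 6 , ang: 0.001 0.312 , w: -0.563 0.522 , tcp: 0.016 -0.051 0.340 , trq: 0.000 0.000
step 7 , ang: -0.011 0.323 , w: -0.623 0.580 , tcp: 0.016 -0.051 0.340 , trq: 0.000 0.000
step 8 , ang: -0.024 0.335 , w: -0.689 0.643 , tcp: 0.017 -0.051 0.340 , trq: 0.000 0.000
step 9 , ang: -0.038 0.349 , w: -0.764 0.712 , tcp: 0.017 -0.051 0.339 , trq: 0.000 0.000
step 10 , ang: -0.054 0.364 , w: -0.847 0.786 , tcp: 0.018 -0.051 0.339 , trq: 0.000 0.000
step 11 , ang: -0.072 0.380 , w: -0.939 0.867 , tcp: 0.019 -0.051 0.339 , trq: 0.000 0.000
step 12 , ang: -0.092 0.398 , w: -1.040 0.956 , tcp: 0.019 -0.052 0.338 , trq: 0.000 0.000
step 13 , ang: -0.114 0.418 , w: -1.150 1.050 , tcp: 0.020 -0.052 0.338 , trq: 0.000 0.000
step 14 , ang: -0.138 0.440 , w: -1.269 1.151 , tcp: 0.020 -0.052 0.337 , trq: 0.000 0.000
step 15 , ang: -0.165 0.464 , w: -1.395 1.258 , tcp: 0.020 -0.053 0.337 , trq: 0.000 0.000
step 16 , ang: -0.194 0.491 , w: -1.525 1.369 , tcp: 0.021 -0.053 0.336 , trq: 0.000 0.000
step 17 , ang: -0.226 0.519 , w: -1.657 1.483 , tcp: 0.021 -0.053 0.335 , trq: 0.000 0.000
step 18 , ang: -0.260 0.550 , w: -1.786 1.597 , tcp: 0.020 -0.054 0.334 , trq: 0.000 0.000
step 19 , ang: -0.297 0.583 , w: -1.908 1.711 , tcp: 0.020 -0.054 0.333 , trq: 0.000 0.000
step 20 , ang: -0.336 0.618 , w: -2.021 1.823 , tcp: 0.019 -0.054 0.332 , trq: 0.000 0.000
step 21 , ang: -0.378 0.656 , w: -2.120 1.934 , tcp: 0.017 -0.054 0.331 , trq: 0.000 0.000
step 22 , ang: -0.421 0.696 , w: -2.203 2.043 , tcp: 0.015 -0.054 0.330 , trq: 0.000 0.000
step 23 , ang: -0.466 0.738 , w: -2.269 2.152 , tcp: 0.013 -0.054 0.328 , trq: 0.000 0.000
step 24 , ang: -0.512 0.782 , w: -2.316 2.262 , tcp: 0.009 -0.053 0.327 , trq: 0.000 0.000
step 25 , ang: -0.558 0.828 , w: -2.345 2.375 , tcp: 0.006 -0.053 0.325 , trq: 0.000 0.000
step 26 , ang: -0.605 0.877 , w: -2.356 2.493 , tcp: 0.001 -0.052 0.323 , trq: 0.000 0.000
step 27 , ang: -0.652 0.928 , w: -2.348 2.618 , tcp: -0.004 -0.051 0.321 , trq: 0.000 0.000
step 28 , ang: -0.699 0.982 , w: -2.323 2.751 , tcp: -0.009 -0.049 0.318 , trq: 0.000 0.000
step 29 , ang: -0.745 1.038 , w: -2.279 2.896 , tcp: -0.016 -0.047 0.316 , trq: 0.000 0.000
step 30 , ang: -0.790 1.098 , w: -2.218 3.052 , tcp: -0.023 -0.045 0.312 , trq: 0.000 0.000
step 31 , ang: -0.834 1.160 , w: -2.139 3.223 , tcp: -0.030 -0.042 0.309 , trq: 0.000 0.000
step 32 , ang: -0.876 1.227 , w: -2.043 3.409 , tcp: -0.039 -0.039 0.304 , trq: 0.000 0.000
step 33 , ang: -0.915 1.297 , w: -1.930 3.613 , tcp: -0.048 -0.035 0.299 , trq: 0.000 0.000
step 34 , ang: -0.953 1.371 , w: -1.799 3.834 , tcp: -0.057 -0.030 0.294 , trq: 0.000 0.000
step 35 , ang: -0.987 1.450 , w: -1.649 4.076 , tcp: -0.068 -0.025 0.287 , trq: 0.000 0.000
step 36 , ang: -1.019 1.534 , w: -1.479 4.339 , tcp: -0.078 -0.019 0.279 , trq: 0.000 0.000
step 37 , ang: -1.046 1.624 , w: -1.286 4.624 , tcp: -0.089 -0.013 0.270 , trq: 0.000 0.000
step 38 , ang: -1.070 1.720 , w: -1.069 4.933 , tcp: -0.100 -0.006 0.260 , trq: 0.000 0.000
step 39 , ang: -1.089 1.821 , w: -0.821 5.267 , tcp: -0.111 0.002 0.248 , trq: 0.000 0.000
step 40 , ang: -1.102 1.930 , w: -0.538 5.626 , tcp: -0.122 0.011 0.234 , trq: 0.000 0.000
step 41 , ang: -1.110 2.047 , w: -0.210 6.015 , tcp: -0.132 0.020 0.219 , trq: 0.000 0.000
step 42 , ang: -1.111 2.171 , w: 0.168 6.431 , tcp: -0.141 0.029 0.203 , trq: 0.000 0.000
step 43 , ang: -1.103 2.304 , w: 0.593 6.873 , tcp: -0.149 0.040 0.185 , trq: 0.000 0.000
step 44 , ang: -1.086 2.446 , w: 1.100 7.349 , tcp: -0.155 0.051 0.166 , trq: 0.000 0.000
step 45 , ang: -1.058 2.598 , w: 1.699 7.858 , tcp: -0.160 0.062 0.147 , trq: 0.000 0.000
step 46 , ang: -1.018 2.761 , w: 2.367 8.362 , tcp: -0.163 0.074 0.128 , trq: 0.000 0.000
step 47 , ang: -0.964 2.932 , w: 2.950 8.692 , tcp: -0.163 0.087 0.111 , trq: 0.000 0.000
step 48 , ang: -0.904 3.103 , w: 2.905 8.240 , tcp: -0.162 0.100 0.097 , trq: 0.000 0.000
step 49 , ang: -0.859 3.249 , w: 1.378 6.047 , tcp: -0.158 0.114 0.089 , trq: 0.000 0.000
step 50 , ang: -0.854 3.340 , w: -0.821 3.190 , tcp: -0.152 0.126 0.085 , trq: 0.000 0.000
step 51 , ang: -0.885 3.386 , w: -2.181 1.558 , tcp: -0.144 0.138 0.083 , trq: 0.000 0.000
step 52 , ang: -0.937 3.408 , w: -2.936 0.804 , tcp: -0.135 0.150 0.080 , trq: 0.000 0.000
step 53 , ang: -1.001 3.420 , w: -3.390 0.499 , tcp: -0.124 0.161 0.076 , trq: 0.000 0.000
step 54 , ang: -1.072 3.429 , w: -3.716 0.398 , tcp: -0.112 0.172 0.072 , trq: 0.000 0.000
step 55 , ang: -1.149 3.437 , w: -3.990 0.391 , tcp: -0.098 0.182 0.067 , trq: 0.000 0.000
step 56 , ang: -1.231 3.445 , w: -4.244 0.432 , tcp: -0.083 0.192 0.061 , trq: 0.000 0.000
step 57 , ang: -1.319 3.454 , w: -4.488 0.501 , tcp: -0.066 0.201 0.053 , trq: 0.000 0.000
step 58 , ang: -1.411 3.465 , w: -4.726 0.591 , tcp: -0.047 0.208 0.045 , trq: 0.000 0.000
step 59 , ang: -1.508 3.478 , w: -4.955 0.700 , tcp: -0.027 0.214 0.036 , trq: 0.000 0.000
step 60 , ang: -1.609 3.493 , w: -5.171 0.827 , tcp: -0.005 0.217 0.025 , trq: 0.000 0.000
step 61 , ang: -1.714 3.511 , w: -5.370 0.972 , tcp: 0.018 0.218 0.013 , trq: 0.000 0.000
step 62 , ang: -1.824 3.532 , w: -5.546 1.133 , tcp: 0.042 0.216 -0.000 , trq: 0.000 0.000
step 63 , ang: -1.936 3.557 , w: -5.695 1.306 , tcp: 0.066 0.210 -0.014 , trq: 0.000 0.000
step 64 , ang: -2.051 3.585 , w: -5.814 1.486 , tcp: 0.091 0.200 -0.029 , trq: 0.000 0.000
step 65 , ang: -2.169 3.616 , w: -5.902 1.664 , tcp: 0.115 0.186 -0.044 , trq: 0.000 0.000
step 66 , ang: -2.287 3.651 , w: -5.960 1.830 , tcp: 0.137 0.168 -0.058 , trq: 0.000 0.000
step 67 , ang: -2.407 3.689 , w: -5.991 1.972 , tcp: 0.157 0.146 -0.072 , trq: 0.000 0.000
step 68 , ang: -2.527 3.730 , w: -5.997 2.078 , tcp: 0.174 0.120 -0.085 , trq: 0.000 0.000
step 69 , ang: -2.647 3.772 , w: -5.984 2.138 , tcp: 0.188 0.091 -0.097 , trq: 0.000 0.000
step 70 , ang: -2.766 3.815 , w: -5.953 2.145 , tcp: 0.197 0.059 -0.106
final ang (rad): -2.766 3.815


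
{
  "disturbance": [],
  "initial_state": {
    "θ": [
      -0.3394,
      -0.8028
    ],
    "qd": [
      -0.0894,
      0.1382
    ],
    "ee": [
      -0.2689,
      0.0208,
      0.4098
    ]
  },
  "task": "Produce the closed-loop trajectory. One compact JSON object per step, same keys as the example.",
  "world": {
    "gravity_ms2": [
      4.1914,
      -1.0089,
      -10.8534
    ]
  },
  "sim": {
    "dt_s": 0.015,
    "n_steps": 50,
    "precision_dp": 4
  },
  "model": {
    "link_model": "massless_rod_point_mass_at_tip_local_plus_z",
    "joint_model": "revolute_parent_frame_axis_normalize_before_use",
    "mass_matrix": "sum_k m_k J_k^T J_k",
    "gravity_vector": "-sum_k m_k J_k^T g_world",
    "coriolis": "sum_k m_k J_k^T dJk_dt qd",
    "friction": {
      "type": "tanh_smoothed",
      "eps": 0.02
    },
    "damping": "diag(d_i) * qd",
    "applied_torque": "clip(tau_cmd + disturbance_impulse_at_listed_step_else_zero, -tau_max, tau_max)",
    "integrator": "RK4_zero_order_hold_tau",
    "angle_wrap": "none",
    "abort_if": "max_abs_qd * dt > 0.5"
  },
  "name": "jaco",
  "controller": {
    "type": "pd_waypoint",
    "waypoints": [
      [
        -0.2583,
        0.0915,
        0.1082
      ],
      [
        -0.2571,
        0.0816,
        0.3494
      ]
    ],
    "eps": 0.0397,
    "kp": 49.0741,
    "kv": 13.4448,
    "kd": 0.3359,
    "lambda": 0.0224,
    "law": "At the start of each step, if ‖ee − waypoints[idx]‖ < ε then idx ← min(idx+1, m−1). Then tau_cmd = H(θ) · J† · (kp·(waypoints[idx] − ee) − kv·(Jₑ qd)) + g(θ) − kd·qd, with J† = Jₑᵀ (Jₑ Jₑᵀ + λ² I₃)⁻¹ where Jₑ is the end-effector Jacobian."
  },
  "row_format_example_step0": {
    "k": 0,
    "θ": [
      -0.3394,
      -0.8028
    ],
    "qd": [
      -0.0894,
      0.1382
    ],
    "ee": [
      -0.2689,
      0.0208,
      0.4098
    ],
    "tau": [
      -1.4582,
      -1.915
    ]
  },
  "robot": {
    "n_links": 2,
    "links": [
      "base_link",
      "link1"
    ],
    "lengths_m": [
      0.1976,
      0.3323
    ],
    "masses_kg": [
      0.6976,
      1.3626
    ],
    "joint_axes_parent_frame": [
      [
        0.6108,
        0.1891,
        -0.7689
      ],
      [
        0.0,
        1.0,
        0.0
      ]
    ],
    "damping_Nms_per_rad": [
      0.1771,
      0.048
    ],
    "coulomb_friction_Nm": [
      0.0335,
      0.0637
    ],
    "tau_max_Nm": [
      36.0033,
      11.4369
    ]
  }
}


{"k":1,"\u03b8":[-0.3434,-0.8034],"qd":[-0.4397,-0.2113],"ee":[-0.2694,0.0209,0.4094],"tau":[-1.0028,-0.8821]}
{"k":2,"\u03b8":[-0.3515,-0.8086],"qd":[-0.6468,-0.4934],"ee":[-0.2712,0.0207,0.4076],"tau":[-0.6615,-0.0317]}
{"k":3,"\u03b8":[-0.3622,-0.8177],"qd":[-0.7727,-0.7145],"ee":[-0.274,0.0201,0.4047],"tau":[-0.3925,0.6701]}
{"k":4,"\u03b8":[-0.3743,-0.8297],"qd":[-0.8454,-0.8842],"ee":[-0.2774,0.0191,0.401],"tau":[-0.173,1.25]}
{"k":5,"\u03b8":[-0.3872,-0.8439],"qd":[-0.8755,-1.0133],"ee":[-0.2812,0.0178,0.3967],"tau":[0.0108,1.7313]}
{"k":6,"\u03b8":[-0.4002,-0.8599],"qd":[-0.8661,-1.112],"ee":[-0.2852,0.0161,0.3918],"tau":[0.1689,2.133]}
{"k":7,"\u03b8":[-0.4128,-0.8771],"qd":[-0.816,-1.1893],"ee":[-0.2893,0.0142,0.3867],"tau":[0.3101,2.4705]}
{"k":8,"\u03b8":[-0.4244,-0.8954],"qd":[-0.7211,-1.253],"ee":[-0.2934,0.012,0.3813],"tau":[0.443,2.756]}
{"k":9,"\u03b8":[-0.4341,-0.9146],"qd":[-0.5737,-1.3106],"ee":[-0.2973,0.0095,0.3757],"tau":[0.5769,2.9989]}
{"k":10,"\u03b8":[-0.4411,-0.9347],"qd":[-0.3618,-1.3693],"ee":[-0.3009,0.0068,0.37],"tau":[0.7218,3.2069]}
{"k":11,"\u03b8":[-0.4443,-0.9558],"qd":[-0.068,-1.4366],"ee":[-0.3043,0.004,0.3642],"tau":[0.8878,3.3856]}
{"k":12,"\u03b8":[-0.4426,-0.9778],"qd":[0.2705,-1.5054],"ee":[-0.3073,0.0011,0.3583],"tau":[1.1076,3.5352]}
{"k":13,"\u03b8":[-0.4348,-1.0012],"qd":[0.7596,-1.6046],"ee":[-0.31,-0.0018,0.3524],"tau":[1.3305,3.6671]}
{"k":14,"\u03b8":[-0.4186,-1.0262],"qd":[1.3901,-1.7326],"ee":[-0.3123,-0.0045,0.3464],"tau":[1.5216,3.7782]}
{"k":15,"\u03b8":[-0.3923,-1.0533],"qd":[2.0954,-1.8744],"ee":[-0.3141,-0.0069,0.3402],"tau":[1.6059,3.864]}
{"k":16,"\u03b8":[-0.3559,-1.0824],"qd":[2.7306,-1.9981],"ee":[-0.3156,-0.0087,0.3338],"tau":[1.5191,3.921]}
{"k":17,"\u03b8":[-0.3119,-1.1129],"qd":[3.1158,-2.0653],"ee":[-0.3168,-0.0098,0.3272],"tau":[1.3062,3.9527]}
{"k":18,"\u03b8":[-0.2646,-1.1439],"qd":[3.1781,-2.0635],"ee":[-0.3179,-0.0102,0.3204],"tau":[1.0905,3.9734]}
{"k":19,"\u03b8":[-0.2183,-1.1744],"qd":[3.0037,-2.0147],"ee":[-0.319,-0.0099,0.3136],"tau":[0.946,4.001]}
{"k":20,"\u03b8":[-0.1754,-1.2041],"qd":[2.728,-1.9489],"ee":[-0.32,-0.0091,0.3067],"tau":[0.8722,4.0459]}
{"k":21,"\u03b8":[-0.1367,-1.2328],"qd":[2.4421,-1.8841],"ee":[-0.321,-0.008,0.2999],"tau":[0.8432,4.1087]}
{"k":22,"\u03b8":[-0.1021,-1.2606],"qd":[2.1852,-1.8262],"ee":[-0.3219,-0.0066,0.2931],"tau":[0.8381,4.1848]}
{"k":23,"\u03b8":[-0.071,-1.2876],"qd":[1.9668,-1.7755],"ee":[-0.3228,-0.005,0.2862],"tau":[0.8445,4.2689]}
{"k":24,"\u03b8":[-0.0429,-1.3139],"qd":[1.7848,-1.7301],"ee":[-0.3236,-0.0033,0.2795],"tau":[0.8561,4.3562]}
{"k":25,"\u03b8":[-0.0173,-1.3395],"qd":[1.6333,-1.688],"ee":[-0.3243,-0.0014,0.2727],"tau":[0.8698,4.4432]}
{"k":26,"\u03b8":[0.0062,-1.3645],"qd":[1.5066,-1.6477],"ee":[-0.3249,0.0005,0.266],"tau":[0.8839,4.5276]}
{"k":27,"\u03b8":[0.0279,-1.3889],"qd":[1.3996,-1.6082],"ee":[-0.3254,0.0026,0.2594],"tau":[0.8976,4.6078]}
{"k":28,"\u03b8":[0.0482,-1.4128],"qd":[1.3083,-1.5687],"ee":[-0.3258,0.0047,0.253],"tau":[0.9104,4.6829]}
{"k":29,"\u03b8":[0.0672,-1.436],"qd":[1.2296,-1.5289],"ee":[-0.326,0.0069,0.2466],"tau":[0.9222,4.7525]}
{"k":30,"\u03b8":[0.0852,-1.4586],"qd":[1.161,-1.4885],"ee":[-0.3261,0.0091,0.2403],"tau":[0.9327,4.8162]}
{"k":31,"\u03b8":[0.1021,-1.4806],"qd":[1.1005,-1.4476],"ee":[-0.326,0.0114,0.2342],"tau":[0.9421,4.8742]}
{"k":32,"\u03b8":[0.1182,-1.502],"qd":[1.0468,-1.4061],"ee":[-0.3259,0.0137,0.2283],"tau":[0.9503,4.9266]}
{"k":33,"\u03b8":[0.1335,-1.5228],"qd":[0.9985,-1.3641],"ee":[-0.3256,0.016,0.2225],"tau":[0.9574,4.9736]}
{"k":34,"\u03b8":[0.1482,-1.5429],"qd":[0.9548,-1.3218],"ee":[-0.3252,0.0183,0.2169],"tau":[0.9636,5.0156]}
{"k":35,"\u03b8":[0.1622,-1.5624],"qd":[0.915,-1.2794],"ee":[-0.3247,0.0206,0.2115],"tau":[0.9688,5.0527]}
{"k":36,"\u03b8":[0.1757,-1.5813],"qd":[0.8783,-1.2369],"ee":[-0.3241,0.0229,0.2063],"tau":[0.9731,5.0854]}
{"k":37,"\u03b8":[0.1886,-1.5995],"qd":[0.8444,-1.1945],"ee":[-0.3234,0.0252,0.2012],"tau":[0.9768,5.1139]}
{"k":38,"\u03b8":[0.201,-1.6171],"qd":[0.8128,-1.1524],"ee":[-0.3226,0.0274,0.1964],"tau":[0.9797,5.1387]}
{"k":39,"\u03b8":[0.213,-1.6341],"qd":[0.7833,-1.1106],"ee":[-0.3218,0.0297,0.1917],"tau":[0.9821,5.16]}
{"k":40,"\u03b8":[0.2245,-1.6504],"qd":[0.7555,-1.0694],"ee":[-0.3208,0.0318,0.1873],"tau":[0.9841,5.1781]}
{"k":41,"\u03b8":[0.2356,-1.6662],"qd":[0.7292,-1.0288],"ee":[-0.3199,0.034,0.183],"tau":[0.9856,5.1934]}
{"k":42,"\u03b8":[0.2464,-1.6813],"qd":[0.7043,-0.9889],"ee":[-0.3189,0.0361,0.1789],"tau":[0.9867,5.2061]}
{"k":43,"\u03b8":[0.2568,-1.6958],"qd":[0.6807,-0.9498],"ee":[-0.3178,0.0382,0.175],"tau":[0.9875,5.2165]}
{"k":44,"\u03b8":[0.2668,-1.7098],"qd":[0.658,-0.9116],"ee":[-0.3168,0.0402,0.1712],"tau":[0.9881,5.2248]}
{"k":45,"\u03b8":[0.2765,-1.7232],"qd":[0.6364,-0.8743],"ee":[-0.3157,0.0422,0.1677],"tau":[0.9884,5.2313]}
{"k":46,"\u03b8":[0.2859,-1.736],"qd":[0.6157,-0.838],"ee":[-0.3145,0.0441,0.1643],"tau":[0.9886,5.2361]}
{"k":47,"\u03b8":[0.295,-1.7483],"qd":[0.5957,-0.8027],"ee":[-0.3134,0.0459,0.1611],"tau":[0.9886,5.2394]}
{"k":48,"\u03b8":[0.3038,-1.7601],"qd":[0.5765,-0.7685],"ee":[-0.3123,0.0478,0.158],"tau":[0.9885,5.2415]}
{"k":49,"\u03b8":[0.3123,-1.7714],"qd":[0.5581,-0.7353],"ee":[-0.3111,0.0495,0.1551],"tau":[0.9883,5.2425]}
{"k":50,"\u03b8":[0.3205,-1.7822],"qd":[0.5402,-0.7032],"ee":[-0.31,0.0512,0.1523]}


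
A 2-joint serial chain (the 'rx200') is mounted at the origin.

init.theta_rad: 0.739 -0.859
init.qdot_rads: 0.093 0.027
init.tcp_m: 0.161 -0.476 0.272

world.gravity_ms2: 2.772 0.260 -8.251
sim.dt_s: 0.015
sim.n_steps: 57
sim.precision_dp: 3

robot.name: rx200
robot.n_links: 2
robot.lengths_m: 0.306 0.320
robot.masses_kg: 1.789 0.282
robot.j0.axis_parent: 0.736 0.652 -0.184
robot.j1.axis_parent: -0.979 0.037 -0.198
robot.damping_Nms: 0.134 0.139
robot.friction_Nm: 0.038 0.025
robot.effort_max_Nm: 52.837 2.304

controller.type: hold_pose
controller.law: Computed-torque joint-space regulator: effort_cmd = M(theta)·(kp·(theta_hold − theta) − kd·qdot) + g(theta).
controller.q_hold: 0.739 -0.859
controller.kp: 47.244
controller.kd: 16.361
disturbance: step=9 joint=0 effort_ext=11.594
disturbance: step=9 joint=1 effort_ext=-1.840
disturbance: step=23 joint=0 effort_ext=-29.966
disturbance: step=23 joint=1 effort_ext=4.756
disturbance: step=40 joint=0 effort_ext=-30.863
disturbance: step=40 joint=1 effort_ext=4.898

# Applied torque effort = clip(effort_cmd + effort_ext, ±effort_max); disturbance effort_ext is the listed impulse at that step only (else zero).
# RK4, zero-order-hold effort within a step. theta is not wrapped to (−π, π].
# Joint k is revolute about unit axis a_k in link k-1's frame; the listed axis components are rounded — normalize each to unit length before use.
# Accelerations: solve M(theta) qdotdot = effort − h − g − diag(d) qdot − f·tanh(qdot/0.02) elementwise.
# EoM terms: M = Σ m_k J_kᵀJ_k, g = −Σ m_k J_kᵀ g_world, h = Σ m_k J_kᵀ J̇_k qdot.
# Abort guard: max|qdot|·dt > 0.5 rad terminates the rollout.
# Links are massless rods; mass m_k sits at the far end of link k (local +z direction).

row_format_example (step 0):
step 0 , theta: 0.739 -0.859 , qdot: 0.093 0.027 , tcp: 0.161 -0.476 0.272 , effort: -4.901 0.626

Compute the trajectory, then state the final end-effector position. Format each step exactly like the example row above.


step 1 , theta: 0.740 -0.859 , qdot: 0.065 0.004 , tcp: 0.162 -0.476 0.271 , effort: -4.821 0.621
step 2 , theta: 0.741 -0.859 , qdot: 0.044 -0.002 , tcp: 0.162 -0.476 0.271 , effort: -4.758 0.612
step 3 , theta: 0.742 -0.859 , qdot: 0.029 -0.003 , tcp: 0.162 -0.477 0.271 , effort: -4.707 0.604
step 4 , theta: 0.742 -0.859 , qdot: 0.018 -0.003 , tcp: 0.162 -0.477 0.271 , effort: -4.669 0.598
step 5 , theta: 0.742 -0.859 , qdot: 0.010 -0.002 , tcp: 0.162 -0.477 0.271 , effort: -4.640 0.593
step 6 , theta: 0.742 -0.859 , qdot: 0.005 -0.002 , tcp: 0.162 -0.477 0.270 , effort: -4.620 0.590
step 7 , theta: 0.742 -0.859 , qdot: 0.001 -0.001 , tcp: 0.162 -0.477 0.270 , effort: -4.606 0.587
step 8 , theta: 0.742 -0.859 , qdot: -0.002 -0.000 , tcp: 0.162 -0.477 0.270 , effort: -4.596 0.585
step 9 , theta: 0.742 -0.859 , qdot: -0.003 0.000 , tcp: 0.162 -0.477 0.270 , effort: 7.005 -1.256
step 10 , theta: 0.748 -0.859 , qdot: 0.722 -0.003 , tcp: 0.162 -0.478 0.268 , effort: -7.486 1.042
step 11 , theta: 0.757 -0.859 , qdot: 0.532 -0.003 , tcp: 0.163 -0.480 0.264 , effort: -6.877 0.939
step 12 , theta: 0.764 -0.859 , qdot: 0.383 -0.004 , tcp: 0.164 -0.482 0.261 , effort: -6.393 0.858
step 13 , theta: 0.769 -0.859 , qdot: 0.266 -0.005 , tcp: 0.164 -0.483 0.258 , effort: -6.008 0.794
step 14 , theta: 0.772 -0.859 , qdot: 0.176 -0.005 , tcp: 0.164 -0.483 0.257 , effort: -5.701 0.743
step 15 , theta: 0.774 -0.859 , qdot: 0.106 -0.004 , tcp: 0.164 -0.484 0.256 , effort: -5.458 0.703
step 16 , theta: 0.775 -0.859 , qdot: 0.052 -0.004 , tcp: 0.164 -0.484 0.255 , effort: -5.265 0.672
step 17 , theta: 0.776 -0.859 , qdot: 0.011 -0.003 , tcp: 0.164 -0.484 0.255 , effort: -5.112 0.647
step 18 , theta: 0.776 -0.859 , qdot: -0.017 0.000 , tcp: 0.164 -0.484 0.255 , effort: -5.001 0.628
step 19 , theta: 0.775 -0.859 , qdot: -0.036 0.003 , tcp: 0.164 -0.484 0.255 , effort: -4.919 0.615
step 20 , theta: 0.775 -0.859 , qdot: -0.050 0.004 , tcp: 0.164 -0.484 0.255 , effort: -4.855 0.604
step 21 , theta: 0.774 -0.859 , qdot: -0.060 0.004 , tcp: 0.164 -0.484 0.256 , effort: -4.804 0.597
step 22 , theta: 0.773 -0.859 , qdot: -0.067 0.004 , tcp: 0.164 -0.484 0.256 , effort: -4.764 0.591
step 23 , theta: 0.772 -0.859 , qdot: -0.072 0.004 , tcp: 0.164 -0.483 0.257 , effort: -34.698 2.304
step 24 , theta: 0.754 -0.874 , qdot: -2.272 -1.938 , tcp: 0.161 -0.480 0.261 , effort: 2.822 0.112
step 25 , theta: 0.725 -0.898 , qdot: -1.678 -1.210 , tcp: 0.156 -0.475 0.267 , effort: 1.314 0.143
step 26 , theta: 0.703 -0.912 , qdot: -1.222 -0.730 , tcp: 0.153 -0.470 0.273 , effort: 0.117 0.195
step 27 , theta: 0.687 -0.920 , qdot: -0.872 -0.412 , tcp: 0.150 -0.467 0.277 , effort: -0.834 0.253
step 28 , theta: 0.676 -0.925 , qdot: -0.604 -0.202 , tcp: 0.149 -0.465 0.281 , effort: -1.589 0.310
step 29 , theta: 0.669 -0.927 , qdot: -0.399 -0.063 , tcp: 0.148 -0.463 0.283 , effort: -2.190 0.363
step 30 , theta: 0.664 -0.927 , qdot: -0.243 0.020 , tcp: 0.147 -0.462 0.286 , effort: -2.668 0.412
step 31 , theta: 0.661 -0.927 , qdot: -0.129 0.051 , tcp: 0.147 -0.461 0.287 , effort: -3.049 0.462
step 32 , theta: 0.660 -0.926 , qdot: -0.042 0.069 , tcp: 0.147 -0.461 0.288 , effort: -3.352 0.503
step 33 , theta: 0.660 -0.925 , qdot: 0.022 0.077 , tcp: 0.147 -0.461 0.288 , effort: -3.587 0.536
step 34 , theta: 0.660 -0.924 , qdot: 0.066 0.076 , tcp: 0.147 -0.461 0.288 , effort: -3.762 0.562
step 35 , theta: 0.662 -0.922 , qdot: 0.098 0.074 , tcp: 0.147 -0.461 0.288 , effort: -3.901 0.582
step 36 , theta: 0.663 -0.921 , qdot: 0.121 0.072 , tcp: 0.148 -0.462 0.288 , effort: -4.013 0.598
step 37 , theta: 0.665 -0.920 , qdot: 0.137 0.069 , tcp: 0.148 -0.462 0.287 , effort: -4.102 0.610
step 38 , theta: 0.667 -0.919 , qdot: 0.148 0.067 , tcp: 0.148 -0.462 0.286 , effort: -4.173 0.620
step 39 , theta: 0.670 -0.918 , qdot: 0.154 0.064 , tcp: 0.149 -0.463 0.286 , effort: -4.230 0.627
step 40 , theta: 0.672 -0.917 , qdot: 0.158 0.062 , tcp: 0.149 -0.463 0.285 , effort: -35.138 2.304
step 41 , theta: 0.657 -0.932 , qdot: -2.125 -1.961 , tcp: 0.146 -0.461 0.287 , effort: 3.430 0.174
step 42 , theta: 0.630 -0.956 , qdot: -1.501 -1.199 , tcp: 0.141 -0.455 0.292 , effort: 1.819 0.206
step 43 , theta: 0.611 -0.970 , qdot: -1.024 -0.693 , tcp: 0.138 -0.451 0.296 , effort: 0.540 0.258
step 44 , theta: 0.598 -0.977 , qdot: -0.661 -0.357 , tcp: 0.136 -0.449 0.299 , effort: -0.477 0.315
step 45 , theta: 0.591 -0.981 , qdot: -0.385 -0.132 , tcp: 0.135 -0.447 0.301 , effort: -1.286 0.371
step 46 , theta: 0.586 -0.982 , qdot: -0.177 0.012 , tcp: 0.134 -0.446 0.302 , effort: -1.930 0.424
step 47 , theta: 0.585 -0.981 , qdot: -0.024 0.081 , tcp: 0.134 -0.446 0.303 , effort: -2.443 0.479
step 48 , theta: 0.585 -0.980 , qdot: 0.084 0.119 , tcp: 0.134 -0.446 0.303 , effort: -2.838 0.525
step 49 , theta: 0.587 -0.978 , qdot: 0.164 0.141 , tcp: 0.135 -0.446 0.303 , effort: -3.149 0.562
step 50 , theta: 0.590 -0.975 , qdot: 0.222 0.154 , tcp: 0.135 -0.447 0.303 , effort: -3.398 0.591
step 51 , theta: 0.594 -0.973 , qdot: 0.263 0.161 , tcp: 0.136 -0.447 0.302 , effort: -3.597 0.614
step 52 , theta: 0.598 -0.971 , qdot: 0.291 0.164 , tcp: 0.136 -0.448 0.301 , effort: -3.757 0.632
step 53 , theta: 0.602 -0.968 , qdot: 0.309 0.165 , tcp: 0.137 -0.449 0.300 , effort: -3.885 0.646
step 54 , theta: 0.607 -0.966 , qdot: 0.319 0.163 , tcp: 0.138 -0.450 0.298 , effort: -3.988 0.656
step 55 , theta: 0.612 -0.963 , qdot: 0.323 0.161 , tcp: 0.139 -0.451 0.297 , effort: -4.071 0.664
step 56 , theta: 0.617 -0.961 , qdot: 0.323 0.157 , tcp: 0.139 -0.452 0.296 , effort: -4.138 0.669
step 57 , theta: 0.621 -0.959 , qdot: 0.320 0.153 , tcp: 0.140 -0.453 0.294
final tcp position (m): 0.140 -0.453 0.294


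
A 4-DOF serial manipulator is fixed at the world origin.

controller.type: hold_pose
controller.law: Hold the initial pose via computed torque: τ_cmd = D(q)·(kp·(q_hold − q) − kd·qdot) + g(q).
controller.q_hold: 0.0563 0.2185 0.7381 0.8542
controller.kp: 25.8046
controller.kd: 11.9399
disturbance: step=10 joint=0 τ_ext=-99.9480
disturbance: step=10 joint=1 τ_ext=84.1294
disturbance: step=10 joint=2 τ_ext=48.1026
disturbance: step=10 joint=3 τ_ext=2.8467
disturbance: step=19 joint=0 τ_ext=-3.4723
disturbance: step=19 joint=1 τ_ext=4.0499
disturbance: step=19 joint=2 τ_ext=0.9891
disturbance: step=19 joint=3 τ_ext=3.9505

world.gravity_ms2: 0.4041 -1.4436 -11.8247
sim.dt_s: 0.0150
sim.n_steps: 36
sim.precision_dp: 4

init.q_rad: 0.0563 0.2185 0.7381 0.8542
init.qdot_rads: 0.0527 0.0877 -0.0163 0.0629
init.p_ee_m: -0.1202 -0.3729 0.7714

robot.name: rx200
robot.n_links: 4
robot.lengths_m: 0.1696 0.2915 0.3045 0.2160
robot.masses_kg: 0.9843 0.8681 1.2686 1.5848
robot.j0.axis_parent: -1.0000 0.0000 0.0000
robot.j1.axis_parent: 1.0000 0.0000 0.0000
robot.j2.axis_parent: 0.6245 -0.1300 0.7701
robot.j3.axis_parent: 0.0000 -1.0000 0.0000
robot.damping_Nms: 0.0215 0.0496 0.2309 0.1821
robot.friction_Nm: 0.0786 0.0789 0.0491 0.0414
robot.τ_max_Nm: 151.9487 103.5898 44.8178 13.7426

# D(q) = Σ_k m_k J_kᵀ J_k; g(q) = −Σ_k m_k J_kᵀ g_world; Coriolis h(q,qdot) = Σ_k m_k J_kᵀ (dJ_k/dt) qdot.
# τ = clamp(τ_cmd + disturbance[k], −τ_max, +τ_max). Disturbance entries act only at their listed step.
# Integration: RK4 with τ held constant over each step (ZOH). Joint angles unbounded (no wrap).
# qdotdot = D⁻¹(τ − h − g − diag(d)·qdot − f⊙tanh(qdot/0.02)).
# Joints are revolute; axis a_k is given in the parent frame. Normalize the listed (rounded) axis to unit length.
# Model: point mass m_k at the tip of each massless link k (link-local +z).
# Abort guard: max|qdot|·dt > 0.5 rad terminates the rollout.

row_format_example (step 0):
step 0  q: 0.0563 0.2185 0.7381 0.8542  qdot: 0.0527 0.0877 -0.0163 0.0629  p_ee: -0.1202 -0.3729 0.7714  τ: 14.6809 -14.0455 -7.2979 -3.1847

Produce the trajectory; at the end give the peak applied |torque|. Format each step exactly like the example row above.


step 1  q: 0.0566 0.2190 0.7381 0.8552  qdot: 0.0103 0.0239 0.0018 0.0573  p_ee: -0.1203 -0.3730 0.7712  τ: 14.6425 -13.9961 -7.2827 -3.1623
step 2  q: 0.0565 0.2191 0.7382 0.8560  qdot: 0.0112 0.0251 -0.0021 0.0342  p_ee: -0.1204 -0.3730 0.7710  τ: 14.6040 -13.9589 -7.2674 -3.1438
step 3  q: 0.0565 0.2192 0.7383 0.8565  qdot: 0.0110 0.0240 -0.0038 0.0179  p_ee: -0.1205 -0.3731 0.7708  τ: 14.5711 -13.9277 -7.2551 -3.1297
step 4  q: 0.0565 0.2192 0.7383 0.8568  qdot: 0.0094 0.0206 -0.0040 0.0083  p_ee: -0.1205 -0.3732 0.7707  τ: 14.5429 -13.9014 -7.2449 -3.1204
step 5  q: 0.0564 0.2192 0.7384 0.8570  qdot: 0.0079 0.0174 -0.0039 0.0027  p_ee: -0.1205 -0.3732 0.7707  τ: 14.5185 -13.8792 -7.2361 -3.1142
step 6  q: 0.0563 0.2192 0.7384 0.8571  qdot: 0.0067 0.0145 -0.0037 -0.0007  p_ee: -0.1205 -0.3733 0.7706  τ: 14.4975 -13.8601 -7.2286 -3.1101
step 7  q: 0.0563 0.2191 0.7385 0.8572  qdot: 0.0056 0.0119 -0.0034 -0.0026  p_ee: -0.1205 -0.3733 0.7706  τ: 14.4793 -13.8437 -7.2220 -3.1073
step 8  q: 0.0562 0.2190 0.7385 0.8573  qdot: 0.0044 0.0093 -0.0030 -0.0035  p_ee: -0.1205 -0.3733 0.7706  τ: 14.4638 -13.8295 -7.2163 -3.1053
step 9  q: 0.0560 0.2189 0.7386 0.8573  qdot: 0.0031 0.0066 -0.0025 -0.0038  p_ee: -0.1205 -0.3733 0.7706  τ: 14.4505 -13.8171 -7.2113 -3.1039
step 10  q: 0.0559 0.2187 0.7386 0.8574  qdot: 0.0019 0.0043 -0.0021 -0.0038  p_ee: -0.1205 -0.3733 0.7705  τ: -85.5090 70.3233 40.8957 -0.2562
step 11  q: 0.0560 0.2191 0.7554 0.8572  qdot: 0.0286 0.0944 2.1903 -0.0408  p_ee: -0.1176 -0.3783 0.7664  τ: 32.7454 -29.2282 -15.9578 -3.6271
step 12  q: 0.0564 0.2210 0.7841 0.8563  qdot: 0.0246 0.1497 1.6492 -0.0683  p_ee: -0.1124 -0.3870 0.7590  τ: 30.2441 -27.1415 -14.6495 -3.5598
step 13  q: 0.0566 0.2232 0.8058 0.8553  qdot: 0.0095 0.1527 1.2461 -0.0723  p_ee: -0.1083 -0.3940 0.7530  τ: 28.0835 -25.3394 -13.5375 -3.4996
step 14  q: 0.0567 0.2254 0.8221 0.8543  qdot: -0.0006 0.1418 0.9364 -0.0669  p_ee: -0.1051 -0.3996 0.7482  τ: 26.2153 -23.7841 -12.5941 -3.4470
step 15  q: 0.0566 0.2273 0.8343 0.8533  qdot: -0.0084 0.1222 0.6959 -0.0552  p_ee: -0.1027 -0.4039 0.7444  τ: 24.6026 -22.4426 -11.7944 -3.4014
step 16  q: 0.0564 0.2290 0.8434 0.8526  qdot: -0.0146 0.0987 0.5074 -0.0405  p_ee: -0.1008 -0.4073 0.7415  τ: 23.2118 -21.2859 -11.1165 -3.3619
step 17  q: 0.0561 0.2302 0.8499 0.8522  qdot: -0.0199 0.0738 0.3586 -0.0253  p_ee: -0.0995 -0.4099 0.7392  τ: 22.0133 -20.2884 -10.5416 -3.3274
step 18  q: 0.0557 0.2312 0.8543 0.8519  qdot: -0.0237 0.0505 0.2400 -0.0126  p_ee: -0.0985 -0.4118 0.7376  τ: 20.9813 -19.4280 -10.0537 -3.2961
step 19  q: 0.0554 0.2318 0.8572 0.8518  qdot: -0.0245 0.0324 0.1444 -0.0050  p_ee: -0.0980 -0.4132 0.7365  τ: 16.6208 -14.6362 -8.6503 0.6838
step 20  q: 0.0546 0.2314 0.8592 0.8579  qdot: -0.0612 -0.0472 0.1013 0.8070  p_ee: -0.0983 -0.4138 0.7347  τ: 19.9507 -18.7835 -9.4662 -3.9414
step 21  q: 0.0543 0.2316 0.8598 0.8683  qdot: -0.0041 0.0294 0.0059 0.5959  p_ee: -0.0995 -0.4139 0.7325  τ: 19.1888 -18.1148 -9.1439 -3.7871
step 22  q: 0.0543 0.2320 0.8596 0.8762  qdot: -0.0091 0.0101 -0.0368 0.4587  p_ee: -0.1005 -0.4138 0.7311  τ: 18.5363 -17.5310 -8.8810 -3.6602
step 23  q: 0.0542 0.2322 0.8587 0.8821  qdot: -0.0068 0.0013 -0.0702 0.3453  p_ee: -0.1013 -0.4135 0.7301  τ: 17.9771 -17.0351 -8.6602 -3.5558
step 24  q: 0.0543 0.2324 0.8574 0.8865  qdot: 0.0000 0.0007 -0.0985 0.2512  p_ee: -0.1021 -0.4130 0.7296  τ: 17.4986 -16.6138 -8.4719 -3.4700
step 25  q: 0.0544 0.2324 0.8558 0.8897  qdot: -0.0022 -0.0116 -0.1174 0.1799  p_ee: -0.1028 -0.4125 0.7295  τ: 17.0907 -16.2522 -8.3110 -3.3994
step 26  q: 0.0545 0.2324 0.8538 0.8919  qdot: 0.0022 -0.0129 -0.1343 0.1192  p_ee: -0.1035 -0.4118 0.7297  τ: 16.7392 -15.9439 -8.1734 -3.3413
step 27  q: 0.0547 0.2324 0.8516 0.8932  qdot: 0.0035 -0.0175 -0.1463 0.0719  p_ee: -0.1041 -0.4111 0.7301  τ: 16.4388 -15.6800 -8.0558 -3.2934
step 28  q: 0.0549 0.2323 0.8493 0.8939  qdot: 0.0030 -0.0235 -0.1545 0.0360  p_ee: -0.1046 -0.4103 0.7307  τ: 16.1810 -15.4536 -7.9550 -3.2550
step 29  q: 0.0550 0.2321 0.8469 0.8942  qdot: 0.0012 -0.0306 -0.1593 0.0115  p_ee: -0.1051 -0.4094 0.7314  τ: 15.9587 -15.2590 -7.8686 -3.2259
step 30  q: 0.0552 0.2319 0.8444 0.8941  qdot: -0.0003 -0.0368 -0.1620 -0.0032  p_ee: -0.1056 -0.4085 0.7323  τ: 15.7661 -15.0918 -7.7943 -3.2060
step 31  q: 0.0554 0.2315 0.8419 0.8939  qdot: 0.0006 -0.0388 -0.1641 -0.0122  p_ee: -0.1061 -0.4076 0.7331  τ: 15.5994 -14.9485 -7.7302 -3.1929
step 32  q: 0.0555 0.2311 0.8394 0.8936  qdot: 0.0047 -0.0352 -0.1665 -0.0194  p_ee: -0.1065 -0.4066 0.7341  τ: 15.4553 -14.8257 -7.6750 -3.1837
step 33  q: 0.0556 0.2306 0.8369 0.8933  qdot: 0.0082 -0.0317 -0.1679 -0.0243  p_ee: -0.1070 -0.4057 0.7350  τ: 15.3312 -14.7199 -7.6273 -3.1770
step 34  q: 0.0558 0.2302 0.8343 0.8929  qdot: 0.0098 -0.0304 -0.1676 -0.0270  p_ee: -0.1074 -0.4047 0.7360  τ: 15.2239 -14.6276 -7.5862 -3.1719
step 35  q: 0.0559 0.2298 0.8318 0.8925  qdot: 0.0103 -0.0302 -0.1661 -0.0285  p_ee: -0.1079 -0.4037 0.7369  τ: 15.1307 -14.5469 -7.5506 -3.1679
step 36  q: 0.0561 0.2293 0.8293 0.8920  qdot: 0.0105 -0.0302 -0.1638 -0.0293  p_ee: -0.1083 -0.4027 0.7379
max |τ| (N·m): 85.5090


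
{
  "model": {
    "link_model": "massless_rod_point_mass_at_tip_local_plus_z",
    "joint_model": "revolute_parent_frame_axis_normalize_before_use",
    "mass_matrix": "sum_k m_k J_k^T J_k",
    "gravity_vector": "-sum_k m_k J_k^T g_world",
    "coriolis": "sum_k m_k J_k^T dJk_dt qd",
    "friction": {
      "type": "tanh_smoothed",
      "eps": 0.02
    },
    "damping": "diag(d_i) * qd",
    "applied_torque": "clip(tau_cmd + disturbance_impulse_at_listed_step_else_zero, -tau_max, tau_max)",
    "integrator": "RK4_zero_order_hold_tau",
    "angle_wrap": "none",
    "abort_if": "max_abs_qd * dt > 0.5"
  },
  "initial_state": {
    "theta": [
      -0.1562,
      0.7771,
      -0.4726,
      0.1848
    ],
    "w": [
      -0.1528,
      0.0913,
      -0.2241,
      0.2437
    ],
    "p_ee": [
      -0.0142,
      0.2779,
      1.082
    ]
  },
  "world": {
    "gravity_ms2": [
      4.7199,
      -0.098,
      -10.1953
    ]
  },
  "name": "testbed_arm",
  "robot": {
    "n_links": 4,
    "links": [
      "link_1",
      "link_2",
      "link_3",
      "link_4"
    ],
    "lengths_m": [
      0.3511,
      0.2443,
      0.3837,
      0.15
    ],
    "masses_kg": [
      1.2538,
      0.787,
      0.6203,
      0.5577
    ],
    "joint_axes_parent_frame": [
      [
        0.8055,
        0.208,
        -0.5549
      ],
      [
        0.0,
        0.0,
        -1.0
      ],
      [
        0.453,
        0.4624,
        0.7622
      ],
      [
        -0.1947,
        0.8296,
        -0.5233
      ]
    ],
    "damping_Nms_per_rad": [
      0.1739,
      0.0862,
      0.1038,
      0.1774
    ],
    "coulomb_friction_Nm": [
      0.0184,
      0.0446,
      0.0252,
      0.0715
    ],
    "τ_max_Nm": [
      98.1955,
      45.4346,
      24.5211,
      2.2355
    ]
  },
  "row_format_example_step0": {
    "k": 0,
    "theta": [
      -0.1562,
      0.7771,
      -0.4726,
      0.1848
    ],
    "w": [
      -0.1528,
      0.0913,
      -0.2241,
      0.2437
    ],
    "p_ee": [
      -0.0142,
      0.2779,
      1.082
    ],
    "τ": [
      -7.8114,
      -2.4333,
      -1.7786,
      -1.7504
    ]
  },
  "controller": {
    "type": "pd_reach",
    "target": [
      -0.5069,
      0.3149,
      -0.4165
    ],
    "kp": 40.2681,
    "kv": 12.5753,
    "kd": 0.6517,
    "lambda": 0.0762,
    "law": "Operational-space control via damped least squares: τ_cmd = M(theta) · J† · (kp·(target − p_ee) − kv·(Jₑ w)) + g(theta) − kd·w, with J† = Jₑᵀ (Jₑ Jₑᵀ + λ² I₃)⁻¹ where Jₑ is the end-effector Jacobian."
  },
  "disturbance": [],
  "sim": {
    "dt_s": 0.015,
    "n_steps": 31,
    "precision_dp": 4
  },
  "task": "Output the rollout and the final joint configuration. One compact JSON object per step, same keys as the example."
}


{"k":1,"theta":[-0.1558,0.7607,-0.4858,0.1797],"w":[0.1868,-2.1927,-1.5161,-0.8039],"p_ee":[-0.0158,0.2824,1.0802],"\u03c4":[-1.0741,-0.5781,0.0324,-0.7794]}
{"k":2,"theta":[-0.1527,0.7325,-0.5096,0.158],"w":[0.2365,-1.6693,-1.6971,-1.9215],"p_ee":[-0.0188,0.2895,1.077],"\u03c4":[4.6574,-0.8567,0.8065,0.0099]}
{"k":3,"theta":[-0.147,0.6947,-0.5445,0.1453],"w":[0.5056,-3.0718,-2.8391,-0.2474],"p_ee":[-0.0212,0.2969,1.0729],"\u03c4":[7.4372,-0.1133,1.7112,-1.149]}
{"k":4,"theta":[-0.1388,0.6643,-0.5823,0.1057],"w":[0.6096,-1.3358,-2.3527,-4.3564],"p_ee":[-0.0237,0.305,1.0679],"\u03c4":[14.2155,-1.1421,2.1334,1.6007]}
{"k":5,"theta":[-0.1251,0.6091,-0.641,0.1049],"w":[1.1802,-5.1888,-5.1357,2.7671],"p_ee":[-0.0245,0.3111,1.0622],"\u03c4":[10.5069,0.5867,3.148,-2.2355]}
{"k":6,"theta":[-0.1085,0.5735,-0.695,0.0495],"w":[1.0647,-0.4896,-2.5161,-8.159],"p_ee":[-0.0256,0.3178,1.0553],"\u03c4":[19.0635,-2.176,2.525,2.2355]}
{"k":7,"theta":[-0.0858,0.5148,-0.7705,0.0329],"w":[1.9108,-6.2669,-7.0072,3.6858],"p_ee":[-0.0251,0.3216,1.0475],"\u03c4":[10.1689,0.3122,4.1024,-2.2355]}
{"k":8,"theta":[-0.0592,0.4636,-0.846,-0.0192],"w":[1.6653,-1.4417,-3.5565,-8.4724],"p_ee":[-0.0247,0.3245,1.0383],"\u03c4":[15.331,-2.649,2.5938,2.2355]}
{"k":9,"theta":[-0.0289,0.4003,-0.9345,-0.0406],"w":[2.335,-6.1392,-7.7133,3.4102],"p_ee":[-0.0229,0.3246,1.0286],"\u03c4":[5.3181,-1.1077,4.0141,-2.2355]}
{"k":10,"theta":[0.0038,0.342,-1.0213,-0.0879],"w":[2.0531,-2.3066,-4.3259,-7.7723],"p_ee":[-0.0215,0.3236,1.0175],"\u03c4":[7.8878,-3.3815,2.3519,2.2355]}
{"k":11,"theta":[0.0382,0.2738,-1.118,-0.1014],"w":[2.4933,-6.0883,-8.0502,3.8268],"p_ee":[-0.0191,0.3202,1.0064],"\u03c4":[-0.8359,-2.4537,3.7956,-2.2355]}
{"k":12,"theta":[0.0727,0.2117,-1.209,-0.1384],"w":[2.1399,-2.7497,-4.5472,-6.9027],"p_ee":[-0.0177,0.3163,0.9943],"\u03c4":[1.4198,-4.2008,2.1002,2.2355]}
{"k":13,"theta":[0.1073,0.1411,-1.3081,-0.1413],"w":[2.4302,-6.0626,-8.1476,4.4205],"p_ee":[-0.016,0.3108,0.9827],"\u03c4":[-5.3028,-3.4108,3.7979,-2.2355]}
{"k":14,"theta":[0.1404,0.0777,-1.3984,-0.1701],"w":[2.0236,-2.902,-4.3765,-6.3984],"p_ee":[-0.0155,0.3055,0.97],"\u03c4":[-2.582,-4.7972,2.0176,1.909]}
{"k":15,"theta":[0.1725,0.0086,-1.4935,-0.176],"w":[2.2274,-5.8166,-7.8128,3.7233],"p_ee":[-0.0154,0.2995,0.9579],"\u03c4":[-7.4306,-3.942,3.9112,-2.2355]}
{"k":16,"theta":[0.2026,-0.0529,-1.5777,-0.2122],"w":[1.8128,-2.8401,-3.9253,-6.7342],"p_ee":[-0.0169,0.2942,0.9446],"\u03c4":[-4.9569,-5.0753,2.0354,2.1849]}
{"k":17,"theta":[0.2314,-0.1228,-1.6706,-0.2153],"w":[1.9895,-5.9857,-7.8913,4.2849],"p_ee":[-0.0186,0.2885,0.9323],"\u03c4":[-8.8208,-3.9834,4.411,-2.2355]}
{"k":18,"theta":[0.2573,-0.1832,-1.749,-0.252],"w":[1.504,-2.5552,-3.1628,-7.1836],"p_ee":[-0.0218,0.2837,0.9191],"\u03c4":[-6.2485,-5.2625,1.9474,2.2355]}
{"k":19,"theta":[0.2816,-0.2514,-1.8356,-0.258],"w":[1.6917,-6.0189,-7.7523,4.2627],"p_ee":[-0.0254,0.2789,0.907],"\u03c4":[-9.2005,-3.8389,4.871,-2.2355]}
{"k":20,"theta":[0.3026,-0.3081,-1.9045,-0.3016],"w":[1.1521,-2.0686,-2.1386,-7.9517],"p_ee":[-0.0305,0.2751,0.8939],"\u03c4":[-7.0551,-5.3635,1.6916,2.2355]}
{"k":21,"theta":[0.322,-0.3736,-1.9834,-0.3135],"w":[1.3819,-6.09,-7.6344,4.1281],"p_ee":[-0.0359,0.2715,0.8822],"\u03c4":[-9.184,-3.5233,5.357,-2.2355]}
{"k":22,"theta":[0.3378,-0.425,-2.0408,-0.3664],"w":[0.7693,-1.3658,-0.8621,-8.912],"p_ee":[-0.0428,0.2687,0.8693],"\u03c4":[-7.8093,-5.4347,1.1786,2.2355]}
{"k":23,"theta":[0.352,-0.4875,-2.1118,-0.3835],"w":[1.0742,-6.3026,-7.7117,4.1976],"p_ee":[-0.0498,0.2665,0.8579],"\u03c4":[-9.0058,-3.0615,5.9355,-2.2355]}
{"k":24,"theta":[0.3623,-0.5325,-2.1568,-0.4454],"w":[0.3548,-0.4296,0.6578,-9.9496],"p_ee":[-0.0583,0.265,0.845],"\u03c4":[-8.6597,-5.5077,0.3557,2.2355]}
{"k":25,"theta":[0.3713,-0.5924,-2.2212,-0.4651],"w":[0.7717,-6.7459,-8.1356,4.5803],"p_ee":[-0.0668,0.2642,0.8338],"\u03c4":[-8.6365,-2.4581,6.7083,-2.2355]}
{"k":26,"theta":[0.3758,-0.6299,-2.2534,-0.5352],"w":[-0.1028,0.839,2.5287,-11.1747],"p_ee":[-0.0767,0.2639,0.8209],"\u03c4":[-9.6433,-5.6427,-0.8812,2.2355]}
{"k":27,"theta":[0.3794,-0.6878,-2.3131,-0.5555],"w":[0.4769,-7.5489,-9.0975,5.323],"p_ee":[-0.0864,0.2649,0.8096],"\u03c4":[-7.9331,-1.6955,7.8442,-2.2355]}
{"k":28,"theta":[0.3777,-0.7167,-2.3325,-0.6337],"w":[-0.6144,2.5327,4.848,-12.6828],"p_ee":[-0.0975,0.2658,0.7963],"\u03c4":[-10.839,-5.886,-2.6212,2.2355]}
{"k":29,"theta":[0.3754,-0.7735,-2.3897,-0.6537],"w":[0.186,-8.8266,-10.7517,6.3422],"p_ee":[-0.1083,0.2687,0.7845],"\u03c4":[-6.6969,-0.7766,9.5193,-2.2355]}
{"k":30,"theta":[0.3669,-0.7922,-2.3957,-0.7415],"w":[-1.2005,4.8345,7.8342,-14.6313],"p_ee":[-0.1206,0.2708,0.7704],"\u03c4":[-12.4914,-6.2934,-5.0817,2.2355]}
{"k":31,"theta":[0.3585,-0.8485,-2.4524,-0.7621],"w":[-0.1114,-10.7276,-13.2769,7.5128],"p_ee":[-0.1322,0.2758,0.7574]}
{"summary": "final theta (rad): 0.3585 -0.8485 -2.4524 -0.7621"}
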